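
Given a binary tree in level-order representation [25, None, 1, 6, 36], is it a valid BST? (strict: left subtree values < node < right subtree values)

Level-order array: [25, None, 1, 6, 36]
Validate using subtree bounds (lo, hi): at each node, require lo < value < hi,
then recurse left with hi=value and right with lo=value.
Preorder trace (stopping at first violation):
  at node 25 with bounds (-inf, +inf): OK
  at node 1 with bounds (25, +inf): VIOLATION
Node 1 violates its bound: not (25 < 1 < +inf).
Result: Not a valid BST


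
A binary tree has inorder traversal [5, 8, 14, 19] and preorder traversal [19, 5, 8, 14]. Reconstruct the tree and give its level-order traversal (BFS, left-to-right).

Inorder:  [5, 8, 14, 19]
Preorder: [19, 5, 8, 14]
Algorithm: preorder visits root first, so consume preorder in order;
for each root, split the current inorder slice at that value into
left-subtree inorder and right-subtree inorder, then recurse.
Recursive splits:
  root=19; inorder splits into left=[5, 8, 14], right=[]
  root=5; inorder splits into left=[], right=[8, 14]
  root=8; inorder splits into left=[], right=[14]
  root=14; inorder splits into left=[], right=[]
Reconstructed level-order: [19, 5, 8, 14]


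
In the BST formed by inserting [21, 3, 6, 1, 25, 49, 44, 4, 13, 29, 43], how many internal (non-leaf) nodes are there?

Tree built from: [21, 3, 6, 1, 25, 49, 44, 4, 13, 29, 43]
Tree (level-order array): [21, 3, 25, 1, 6, None, 49, None, None, 4, 13, 44, None, None, None, None, None, 29, None, None, 43]
Rule: An internal node has at least one child.
Per-node child counts:
  node 21: 2 child(ren)
  node 3: 2 child(ren)
  node 1: 0 child(ren)
  node 6: 2 child(ren)
  node 4: 0 child(ren)
  node 13: 0 child(ren)
  node 25: 1 child(ren)
  node 49: 1 child(ren)
  node 44: 1 child(ren)
  node 29: 1 child(ren)
  node 43: 0 child(ren)
Matching nodes: [21, 3, 6, 25, 49, 44, 29]
Count of internal (non-leaf) nodes: 7


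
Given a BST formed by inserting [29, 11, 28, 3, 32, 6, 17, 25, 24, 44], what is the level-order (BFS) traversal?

Tree insertion order: [29, 11, 28, 3, 32, 6, 17, 25, 24, 44]
Tree (level-order array): [29, 11, 32, 3, 28, None, 44, None, 6, 17, None, None, None, None, None, None, 25, 24]
BFS from the root, enqueuing left then right child of each popped node:
  queue [29] -> pop 29, enqueue [11, 32], visited so far: [29]
  queue [11, 32] -> pop 11, enqueue [3, 28], visited so far: [29, 11]
  queue [32, 3, 28] -> pop 32, enqueue [44], visited so far: [29, 11, 32]
  queue [3, 28, 44] -> pop 3, enqueue [6], visited so far: [29, 11, 32, 3]
  queue [28, 44, 6] -> pop 28, enqueue [17], visited so far: [29, 11, 32, 3, 28]
  queue [44, 6, 17] -> pop 44, enqueue [none], visited so far: [29, 11, 32, 3, 28, 44]
  queue [6, 17] -> pop 6, enqueue [none], visited so far: [29, 11, 32, 3, 28, 44, 6]
  queue [17] -> pop 17, enqueue [25], visited so far: [29, 11, 32, 3, 28, 44, 6, 17]
  queue [25] -> pop 25, enqueue [24], visited so far: [29, 11, 32, 3, 28, 44, 6, 17, 25]
  queue [24] -> pop 24, enqueue [none], visited so far: [29, 11, 32, 3, 28, 44, 6, 17, 25, 24]
Result: [29, 11, 32, 3, 28, 44, 6, 17, 25, 24]


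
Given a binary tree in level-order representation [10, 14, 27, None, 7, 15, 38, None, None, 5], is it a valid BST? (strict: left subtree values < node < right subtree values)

Level-order array: [10, 14, 27, None, 7, 15, 38, None, None, 5]
Validate using subtree bounds (lo, hi): at each node, require lo < value < hi,
then recurse left with hi=value and right with lo=value.
Preorder trace (stopping at first violation):
  at node 10 with bounds (-inf, +inf): OK
  at node 14 with bounds (-inf, 10): VIOLATION
Node 14 violates its bound: not (-inf < 14 < 10).
Result: Not a valid BST


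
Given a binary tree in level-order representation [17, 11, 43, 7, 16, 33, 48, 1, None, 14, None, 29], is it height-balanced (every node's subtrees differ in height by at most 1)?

Tree (level-order array): [17, 11, 43, 7, 16, 33, 48, 1, None, 14, None, 29]
Definition: a tree is height-balanced if, at every node, |h(left) - h(right)| <= 1 (empty subtree has height -1).
Bottom-up per-node check:
  node 1: h_left=-1, h_right=-1, diff=0 [OK], height=0
  node 7: h_left=0, h_right=-1, diff=1 [OK], height=1
  node 14: h_left=-1, h_right=-1, diff=0 [OK], height=0
  node 16: h_left=0, h_right=-1, diff=1 [OK], height=1
  node 11: h_left=1, h_right=1, diff=0 [OK], height=2
  node 29: h_left=-1, h_right=-1, diff=0 [OK], height=0
  node 33: h_left=0, h_right=-1, diff=1 [OK], height=1
  node 48: h_left=-1, h_right=-1, diff=0 [OK], height=0
  node 43: h_left=1, h_right=0, diff=1 [OK], height=2
  node 17: h_left=2, h_right=2, diff=0 [OK], height=3
All nodes satisfy the balance condition.
Result: Balanced


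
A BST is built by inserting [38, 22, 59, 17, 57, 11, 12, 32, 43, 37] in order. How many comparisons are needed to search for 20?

Search path for 20: 38 -> 22 -> 17
Found: False
Comparisons: 3


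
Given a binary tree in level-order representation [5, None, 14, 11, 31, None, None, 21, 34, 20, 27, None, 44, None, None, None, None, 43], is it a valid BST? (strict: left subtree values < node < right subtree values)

Level-order array: [5, None, 14, 11, 31, None, None, 21, 34, 20, 27, None, 44, None, None, None, None, 43]
Validate using subtree bounds (lo, hi): at each node, require lo < value < hi,
then recurse left with hi=value and right with lo=value.
Preorder trace (stopping at first violation):
  at node 5 with bounds (-inf, +inf): OK
  at node 14 with bounds (5, +inf): OK
  at node 11 with bounds (5, 14): OK
  at node 31 with bounds (14, +inf): OK
  at node 21 with bounds (14, 31): OK
  at node 20 with bounds (14, 21): OK
  at node 27 with bounds (21, 31): OK
  at node 34 with bounds (31, +inf): OK
  at node 44 with bounds (34, +inf): OK
  at node 43 with bounds (34, 44): OK
No violation found at any node.
Result: Valid BST


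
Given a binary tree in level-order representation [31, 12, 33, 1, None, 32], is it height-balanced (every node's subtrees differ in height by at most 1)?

Tree (level-order array): [31, 12, 33, 1, None, 32]
Definition: a tree is height-balanced if, at every node, |h(left) - h(right)| <= 1 (empty subtree has height -1).
Bottom-up per-node check:
  node 1: h_left=-1, h_right=-1, diff=0 [OK], height=0
  node 12: h_left=0, h_right=-1, diff=1 [OK], height=1
  node 32: h_left=-1, h_right=-1, diff=0 [OK], height=0
  node 33: h_left=0, h_right=-1, diff=1 [OK], height=1
  node 31: h_left=1, h_right=1, diff=0 [OK], height=2
All nodes satisfy the balance condition.
Result: Balanced


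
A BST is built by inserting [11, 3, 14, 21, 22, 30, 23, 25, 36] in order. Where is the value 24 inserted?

Starting tree (level order): [11, 3, 14, None, None, None, 21, None, 22, None, 30, 23, 36, None, 25]
Insertion path: 11 -> 14 -> 21 -> 22 -> 30 -> 23 -> 25
Result: insert 24 as left child of 25
Final tree (level order): [11, 3, 14, None, None, None, 21, None, 22, None, 30, 23, 36, None, 25, None, None, 24]


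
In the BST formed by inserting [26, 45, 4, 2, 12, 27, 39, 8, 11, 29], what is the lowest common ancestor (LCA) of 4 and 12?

Tree insertion order: [26, 45, 4, 2, 12, 27, 39, 8, 11, 29]
Tree (level-order array): [26, 4, 45, 2, 12, 27, None, None, None, 8, None, None, 39, None, 11, 29]
In a BST, the LCA of p=4, q=12 is the first node v on the
root-to-leaf path with p <= v <= q (go left if both < v, right if both > v).
Walk from root:
  at 26: both 4 and 12 < 26, go left
  at 4: 4 <= 4 <= 12, this is the LCA
LCA = 4


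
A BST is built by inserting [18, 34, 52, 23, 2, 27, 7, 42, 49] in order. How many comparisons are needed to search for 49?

Search path for 49: 18 -> 34 -> 52 -> 42 -> 49
Found: True
Comparisons: 5


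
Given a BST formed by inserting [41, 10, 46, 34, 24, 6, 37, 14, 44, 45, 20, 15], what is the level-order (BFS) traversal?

Tree insertion order: [41, 10, 46, 34, 24, 6, 37, 14, 44, 45, 20, 15]
Tree (level-order array): [41, 10, 46, 6, 34, 44, None, None, None, 24, 37, None, 45, 14, None, None, None, None, None, None, 20, 15]
BFS from the root, enqueuing left then right child of each popped node:
  queue [41] -> pop 41, enqueue [10, 46], visited so far: [41]
  queue [10, 46] -> pop 10, enqueue [6, 34], visited so far: [41, 10]
  queue [46, 6, 34] -> pop 46, enqueue [44], visited so far: [41, 10, 46]
  queue [6, 34, 44] -> pop 6, enqueue [none], visited so far: [41, 10, 46, 6]
  queue [34, 44] -> pop 34, enqueue [24, 37], visited so far: [41, 10, 46, 6, 34]
  queue [44, 24, 37] -> pop 44, enqueue [45], visited so far: [41, 10, 46, 6, 34, 44]
  queue [24, 37, 45] -> pop 24, enqueue [14], visited so far: [41, 10, 46, 6, 34, 44, 24]
  queue [37, 45, 14] -> pop 37, enqueue [none], visited so far: [41, 10, 46, 6, 34, 44, 24, 37]
  queue [45, 14] -> pop 45, enqueue [none], visited so far: [41, 10, 46, 6, 34, 44, 24, 37, 45]
  queue [14] -> pop 14, enqueue [20], visited so far: [41, 10, 46, 6, 34, 44, 24, 37, 45, 14]
  queue [20] -> pop 20, enqueue [15], visited so far: [41, 10, 46, 6, 34, 44, 24, 37, 45, 14, 20]
  queue [15] -> pop 15, enqueue [none], visited so far: [41, 10, 46, 6, 34, 44, 24, 37, 45, 14, 20, 15]
Result: [41, 10, 46, 6, 34, 44, 24, 37, 45, 14, 20, 15]


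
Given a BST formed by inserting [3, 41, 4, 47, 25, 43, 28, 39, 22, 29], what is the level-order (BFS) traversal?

Tree insertion order: [3, 41, 4, 47, 25, 43, 28, 39, 22, 29]
Tree (level-order array): [3, None, 41, 4, 47, None, 25, 43, None, 22, 28, None, None, None, None, None, 39, 29]
BFS from the root, enqueuing left then right child of each popped node:
  queue [3] -> pop 3, enqueue [41], visited so far: [3]
  queue [41] -> pop 41, enqueue [4, 47], visited so far: [3, 41]
  queue [4, 47] -> pop 4, enqueue [25], visited so far: [3, 41, 4]
  queue [47, 25] -> pop 47, enqueue [43], visited so far: [3, 41, 4, 47]
  queue [25, 43] -> pop 25, enqueue [22, 28], visited so far: [3, 41, 4, 47, 25]
  queue [43, 22, 28] -> pop 43, enqueue [none], visited so far: [3, 41, 4, 47, 25, 43]
  queue [22, 28] -> pop 22, enqueue [none], visited so far: [3, 41, 4, 47, 25, 43, 22]
  queue [28] -> pop 28, enqueue [39], visited so far: [3, 41, 4, 47, 25, 43, 22, 28]
  queue [39] -> pop 39, enqueue [29], visited so far: [3, 41, 4, 47, 25, 43, 22, 28, 39]
  queue [29] -> pop 29, enqueue [none], visited so far: [3, 41, 4, 47, 25, 43, 22, 28, 39, 29]
Result: [3, 41, 4, 47, 25, 43, 22, 28, 39, 29]


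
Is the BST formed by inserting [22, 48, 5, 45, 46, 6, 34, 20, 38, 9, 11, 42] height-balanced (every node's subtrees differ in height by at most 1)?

Tree (level-order array): [22, 5, 48, None, 6, 45, None, None, 20, 34, 46, 9, None, None, 38, None, None, None, 11, None, 42]
Definition: a tree is height-balanced if, at every node, |h(left) - h(right)| <= 1 (empty subtree has height -1).
Bottom-up per-node check:
  node 11: h_left=-1, h_right=-1, diff=0 [OK], height=0
  node 9: h_left=-1, h_right=0, diff=1 [OK], height=1
  node 20: h_left=1, h_right=-1, diff=2 [FAIL (|1--1|=2 > 1)], height=2
  node 6: h_left=-1, h_right=2, diff=3 [FAIL (|-1-2|=3 > 1)], height=3
  node 5: h_left=-1, h_right=3, diff=4 [FAIL (|-1-3|=4 > 1)], height=4
  node 42: h_left=-1, h_right=-1, diff=0 [OK], height=0
  node 38: h_left=-1, h_right=0, diff=1 [OK], height=1
  node 34: h_left=-1, h_right=1, diff=2 [FAIL (|-1-1|=2 > 1)], height=2
  node 46: h_left=-1, h_right=-1, diff=0 [OK], height=0
  node 45: h_left=2, h_right=0, diff=2 [FAIL (|2-0|=2 > 1)], height=3
  node 48: h_left=3, h_right=-1, diff=4 [FAIL (|3--1|=4 > 1)], height=4
  node 22: h_left=4, h_right=4, diff=0 [OK], height=5
Node 20 violates the condition: |1 - -1| = 2 > 1.
Result: Not balanced


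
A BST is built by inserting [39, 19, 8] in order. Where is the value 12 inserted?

Starting tree (level order): [39, 19, None, 8]
Insertion path: 39 -> 19 -> 8
Result: insert 12 as right child of 8
Final tree (level order): [39, 19, None, 8, None, None, 12]


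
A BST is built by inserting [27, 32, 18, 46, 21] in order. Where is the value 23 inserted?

Starting tree (level order): [27, 18, 32, None, 21, None, 46]
Insertion path: 27 -> 18 -> 21
Result: insert 23 as right child of 21
Final tree (level order): [27, 18, 32, None, 21, None, 46, None, 23]


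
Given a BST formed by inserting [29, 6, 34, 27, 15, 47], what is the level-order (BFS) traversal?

Tree insertion order: [29, 6, 34, 27, 15, 47]
Tree (level-order array): [29, 6, 34, None, 27, None, 47, 15]
BFS from the root, enqueuing left then right child of each popped node:
  queue [29] -> pop 29, enqueue [6, 34], visited so far: [29]
  queue [6, 34] -> pop 6, enqueue [27], visited so far: [29, 6]
  queue [34, 27] -> pop 34, enqueue [47], visited so far: [29, 6, 34]
  queue [27, 47] -> pop 27, enqueue [15], visited so far: [29, 6, 34, 27]
  queue [47, 15] -> pop 47, enqueue [none], visited so far: [29, 6, 34, 27, 47]
  queue [15] -> pop 15, enqueue [none], visited so far: [29, 6, 34, 27, 47, 15]
Result: [29, 6, 34, 27, 47, 15]


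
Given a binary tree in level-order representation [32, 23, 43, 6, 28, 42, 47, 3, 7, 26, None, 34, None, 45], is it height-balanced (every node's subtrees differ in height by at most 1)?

Tree (level-order array): [32, 23, 43, 6, 28, 42, 47, 3, 7, 26, None, 34, None, 45]
Definition: a tree is height-balanced if, at every node, |h(left) - h(right)| <= 1 (empty subtree has height -1).
Bottom-up per-node check:
  node 3: h_left=-1, h_right=-1, diff=0 [OK], height=0
  node 7: h_left=-1, h_right=-1, diff=0 [OK], height=0
  node 6: h_left=0, h_right=0, diff=0 [OK], height=1
  node 26: h_left=-1, h_right=-1, diff=0 [OK], height=0
  node 28: h_left=0, h_right=-1, diff=1 [OK], height=1
  node 23: h_left=1, h_right=1, diff=0 [OK], height=2
  node 34: h_left=-1, h_right=-1, diff=0 [OK], height=0
  node 42: h_left=0, h_right=-1, diff=1 [OK], height=1
  node 45: h_left=-1, h_right=-1, diff=0 [OK], height=0
  node 47: h_left=0, h_right=-1, diff=1 [OK], height=1
  node 43: h_left=1, h_right=1, diff=0 [OK], height=2
  node 32: h_left=2, h_right=2, diff=0 [OK], height=3
All nodes satisfy the balance condition.
Result: Balanced


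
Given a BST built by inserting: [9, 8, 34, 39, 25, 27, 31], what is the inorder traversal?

Tree insertion order: [9, 8, 34, 39, 25, 27, 31]
Tree (level-order array): [9, 8, 34, None, None, 25, 39, None, 27, None, None, None, 31]
Inorder traversal: [8, 9, 25, 27, 31, 34, 39]


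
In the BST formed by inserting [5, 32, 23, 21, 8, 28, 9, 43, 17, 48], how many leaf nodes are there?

Tree built from: [5, 32, 23, 21, 8, 28, 9, 43, 17, 48]
Tree (level-order array): [5, None, 32, 23, 43, 21, 28, None, 48, 8, None, None, None, None, None, None, 9, None, 17]
Rule: A leaf has 0 children.
Per-node child counts:
  node 5: 1 child(ren)
  node 32: 2 child(ren)
  node 23: 2 child(ren)
  node 21: 1 child(ren)
  node 8: 1 child(ren)
  node 9: 1 child(ren)
  node 17: 0 child(ren)
  node 28: 0 child(ren)
  node 43: 1 child(ren)
  node 48: 0 child(ren)
Matching nodes: [17, 28, 48]
Count of leaf nodes: 3


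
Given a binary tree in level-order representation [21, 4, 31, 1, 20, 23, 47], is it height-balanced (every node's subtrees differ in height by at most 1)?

Tree (level-order array): [21, 4, 31, 1, 20, 23, 47]
Definition: a tree is height-balanced if, at every node, |h(left) - h(right)| <= 1 (empty subtree has height -1).
Bottom-up per-node check:
  node 1: h_left=-1, h_right=-1, diff=0 [OK], height=0
  node 20: h_left=-1, h_right=-1, diff=0 [OK], height=0
  node 4: h_left=0, h_right=0, diff=0 [OK], height=1
  node 23: h_left=-1, h_right=-1, diff=0 [OK], height=0
  node 47: h_left=-1, h_right=-1, diff=0 [OK], height=0
  node 31: h_left=0, h_right=0, diff=0 [OK], height=1
  node 21: h_left=1, h_right=1, diff=0 [OK], height=2
All nodes satisfy the balance condition.
Result: Balanced


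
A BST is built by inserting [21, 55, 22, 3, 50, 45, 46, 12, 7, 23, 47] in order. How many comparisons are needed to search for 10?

Search path for 10: 21 -> 3 -> 12 -> 7
Found: False
Comparisons: 4


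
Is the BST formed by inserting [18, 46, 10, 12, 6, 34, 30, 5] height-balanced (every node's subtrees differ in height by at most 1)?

Tree (level-order array): [18, 10, 46, 6, 12, 34, None, 5, None, None, None, 30]
Definition: a tree is height-balanced if, at every node, |h(left) - h(right)| <= 1 (empty subtree has height -1).
Bottom-up per-node check:
  node 5: h_left=-1, h_right=-1, diff=0 [OK], height=0
  node 6: h_left=0, h_right=-1, diff=1 [OK], height=1
  node 12: h_left=-1, h_right=-1, diff=0 [OK], height=0
  node 10: h_left=1, h_right=0, diff=1 [OK], height=2
  node 30: h_left=-1, h_right=-1, diff=0 [OK], height=0
  node 34: h_left=0, h_right=-1, diff=1 [OK], height=1
  node 46: h_left=1, h_right=-1, diff=2 [FAIL (|1--1|=2 > 1)], height=2
  node 18: h_left=2, h_right=2, diff=0 [OK], height=3
Node 46 violates the condition: |1 - -1| = 2 > 1.
Result: Not balanced


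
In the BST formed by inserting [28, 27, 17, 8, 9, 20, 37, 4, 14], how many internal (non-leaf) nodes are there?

Tree built from: [28, 27, 17, 8, 9, 20, 37, 4, 14]
Tree (level-order array): [28, 27, 37, 17, None, None, None, 8, 20, 4, 9, None, None, None, None, None, 14]
Rule: An internal node has at least one child.
Per-node child counts:
  node 28: 2 child(ren)
  node 27: 1 child(ren)
  node 17: 2 child(ren)
  node 8: 2 child(ren)
  node 4: 0 child(ren)
  node 9: 1 child(ren)
  node 14: 0 child(ren)
  node 20: 0 child(ren)
  node 37: 0 child(ren)
Matching nodes: [28, 27, 17, 8, 9]
Count of internal (non-leaf) nodes: 5


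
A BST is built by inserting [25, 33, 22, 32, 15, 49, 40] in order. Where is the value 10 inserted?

Starting tree (level order): [25, 22, 33, 15, None, 32, 49, None, None, None, None, 40]
Insertion path: 25 -> 22 -> 15
Result: insert 10 as left child of 15
Final tree (level order): [25, 22, 33, 15, None, 32, 49, 10, None, None, None, 40]


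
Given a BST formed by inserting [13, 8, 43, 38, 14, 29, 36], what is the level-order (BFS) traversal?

Tree insertion order: [13, 8, 43, 38, 14, 29, 36]
Tree (level-order array): [13, 8, 43, None, None, 38, None, 14, None, None, 29, None, 36]
BFS from the root, enqueuing left then right child of each popped node:
  queue [13] -> pop 13, enqueue [8, 43], visited so far: [13]
  queue [8, 43] -> pop 8, enqueue [none], visited so far: [13, 8]
  queue [43] -> pop 43, enqueue [38], visited so far: [13, 8, 43]
  queue [38] -> pop 38, enqueue [14], visited so far: [13, 8, 43, 38]
  queue [14] -> pop 14, enqueue [29], visited so far: [13, 8, 43, 38, 14]
  queue [29] -> pop 29, enqueue [36], visited so far: [13, 8, 43, 38, 14, 29]
  queue [36] -> pop 36, enqueue [none], visited so far: [13, 8, 43, 38, 14, 29, 36]
Result: [13, 8, 43, 38, 14, 29, 36]


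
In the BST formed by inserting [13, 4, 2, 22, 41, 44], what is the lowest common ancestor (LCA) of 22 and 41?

Tree insertion order: [13, 4, 2, 22, 41, 44]
Tree (level-order array): [13, 4, 22, 2, None, None, 41, None, None, None, 44]
In a BST, the LCA of p=22, q=41 is the first node v on the
root-to-leaf path with p <= v <= q (go left if both < v, right if both > v).
Walk from root:
  at 13: both 22 and 41 > 13, go right
  at 22: 22 <= 22 <= 41, this is the LCA
LCA = 22


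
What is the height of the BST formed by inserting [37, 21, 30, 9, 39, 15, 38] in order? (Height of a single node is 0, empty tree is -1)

Insertion order: [37, 21, 30, 9, 39, 15, 38]
Tree (level-order array): [37, 21, 39, 9, 30, 38, None, None, 15]
Compute height bottom-up (empty subtree = -1):
  height(15) = 1 + max(-1, -1) = 0
  height(9) = 1 + max(-1, 0) = 1
  height(30) = 1 + max(-1, -1) = 0
  height(21) = 1 + max(1, 0) = 2
  height(38) = 1 + max(-1, -1) = 0
  height(39) = 1 + max(0, -1) = 1
  height(37) = 1 + max(2, 1) = 3
Height = 3


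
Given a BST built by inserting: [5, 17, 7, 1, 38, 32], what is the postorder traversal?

Tree insertion order: [5, 17, 7, 1, 38, 32]
Tree (level-order array): [5, 1, 17, None, None, 7, 38, None, None, 32]
Postorder traversal: [1, 7, 32, 38, 17, 5]


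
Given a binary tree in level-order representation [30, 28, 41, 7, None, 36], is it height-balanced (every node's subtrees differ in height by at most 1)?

Tree (level-order array): [30, 28, 41, 7, None, 36]
Definition: a tree is height-balanced if, at every node, |h(left) - h(right)| <= 1 (empty subtree has height -1).
Bottom-up per-node check:
  node 7: h_left=-1, h_right=-1, diff=0 [OK], height=0
  node 28: h_left=0, h_right=-1, diff=1 [OK], height=1
  node 36: h_left=-1, h_right=-1, diff=0 [OK], height=0
  node 41: h_left=0, h_right=-1, diff=1 [OK], height=1
  node 30: h_left=1, h_right=1, diff=0 [OK], height=2
All nodes satisfy the balance condition.
Result: Balanced


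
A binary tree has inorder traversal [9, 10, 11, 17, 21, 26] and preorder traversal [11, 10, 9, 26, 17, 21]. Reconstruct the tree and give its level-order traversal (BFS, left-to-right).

Inorder:  [9, 10, 11, 17, 21, 26]
Preorder: [11, 10, 9, 26, 17, 21]
Algorithm: preorder visits root first, so consume preorder in order;
for each root, split the current inorder slice at that value into
left-subtree inorder and right-subtree inorder, then recurse.
Recursive splits:
  root=11; inorder splits into left=[9, 10], right=[17, 21, 26]
  root=10; inorder splits into left=[9], right=[]
  root=9; inorder splits into left=[], right=[]
  root=26; inorder splits into left=[17, 21], right=[]
  root=17; inorder splits into left=[], right=[21]
  root=21; inorder splits into left=[], right=[]
Reconstructed level-order: [11, 10, 26, 9, 17, 21]


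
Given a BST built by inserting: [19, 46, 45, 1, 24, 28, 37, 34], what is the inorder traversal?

Tree insertion order: [19, 46, 45, 1, 24, 28, 37, 34]
Tree (level-order array): [19, 1, 46, None, None, 45, None, 24, None, None, 28, None, 37, 34]
Inorder traversal: [1, 19, 24, 28, 34, 37, 45, 46]


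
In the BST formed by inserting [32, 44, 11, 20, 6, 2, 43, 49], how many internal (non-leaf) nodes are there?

Tree built from: [32, 44, 11, 20, 6, 2, 43, 49]
Tree (level-order array): [32, 11, 44, 6, 20, 43, 49, 2]
Rule: An internal node has at least one child.
Per-node child counts:
  node 32: 2 child(ren)
  node 11: 2 child(ren)
  node 6: 1 child(ren)
  node 2: 0 child(ren)
  node 20: 0 child(ren)
  node 44: 2 child(ren)
  node 43: 0 child(ren)
  node 49: 0 child(ren)
Matching nodes: [32, 11, 6, 44]
Count of internal (non-leaf) nodes: 4


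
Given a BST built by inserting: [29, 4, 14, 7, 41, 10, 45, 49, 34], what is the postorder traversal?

Tree insertion order: [29, 4, 14, 7, 41, 10, 45, 49, 34]
Tree (level-order array): [29, 4, 41, None, 14, 34, 45, 7, None, None, None, None, 49, None, 10]
Postorder traversal: [10, 7, 14, 4, 34, 49, 45, 41, 29]


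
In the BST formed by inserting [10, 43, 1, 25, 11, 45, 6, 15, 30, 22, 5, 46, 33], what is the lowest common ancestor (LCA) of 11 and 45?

Tree insertion order: [10, 43, 1, 25, 11, 45, 6, 15, 30, 22, 5, 46, 33]
Tree (level-order array): [10, 1, 43, None, 6, 25, 45, 5, None, 11, 30, None, 46, None, None, None, 15, None, 33, None, None, None, 22]
In a BST, the LCA of p=11, q=45 is the first node v on the
root-to-leaf path with p <= v <= q (go left if both < v, right if both > v).
Walk from root:
  at 10: both 11 and 45 > 10, go right
  at 43: 11 <= 43 <= 45, this is the LCA
LCA = 43


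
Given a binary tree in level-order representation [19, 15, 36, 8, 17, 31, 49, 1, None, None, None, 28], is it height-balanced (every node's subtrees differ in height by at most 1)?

Tree (level-order array): [19, 15, 36, 8, 17, 31, 49, 1, None, None, None, 28]
Definition: a tree is height-balanced if, at every node, |h(left) - h(right)| <= 1 (empty subtree has height -1).
Bottom-up per-node check:
  node 1: h_left=-1, h_right=-1, diff=0 [OK], height=0
  node 8: h_left=0, h_right=-1, diff=1 [OK], height=1
  node 17: h_left=-1, h_right=-1, diff=0 [OK], height=0
  node 15: h_left=1, h_right=0, diff=1 [OK], height=2
  node 28: h_left=-1, h_right=-1, diff=0 [OK], height=0
  node 31: h_left=0, h_right=-1, diff=1 [OK], height=1
  node 49: h_left=-1, h_right=-1, diff=0 [OK], height=0
  node 36: h_left=1, h_right=0, diff=1 [OK], height=2
  node 19: h_left=2, h_right=2, diff=0 [OK], height=3
All nodes satisfy the balance condition.
Result: Balanced


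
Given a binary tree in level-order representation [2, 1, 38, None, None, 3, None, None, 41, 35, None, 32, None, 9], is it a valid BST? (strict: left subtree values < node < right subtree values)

Level-order array: [2, 1, 38, None, None, 3, None, None, 41, 35, None, 32, None, 9]
Validate using subtree bounds (lo, hi): at each node, require lo < value < hi,
then recurse left with hi=value and right with lo=value.
Preorder trace (stopping at first violation):
  at node 2 with bounds (-inf, +inf): OK
  at node 1 with bounds (-inf, 2): OK
  at node 38 with bounds (2, +inf): OK
  at node 3 with bounds (2, 38): OK
  at node 41 with bounds (3, 38): VIOLATION
Node 41 violates its bound: not (3 < 41 < 38).
Result: Not a valid BST


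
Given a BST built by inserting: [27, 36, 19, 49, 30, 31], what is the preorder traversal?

Tree insertion order: [27, 36, 19, 49, 30, 31]
Tree (level-order array): [27, 19, 36, None, None, 30, 49, None, 31]
Preorder traversal: [27, 19, 36, 30, 31, 49]


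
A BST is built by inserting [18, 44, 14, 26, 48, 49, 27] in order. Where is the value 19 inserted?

Starting tree (level order): [18, 14, 44, None, None, 26, 48, None, 27, None, 49]
Insertion path: 18 -> 44 -> 26
Result: insert 19 as left child of 26
Final tree (level order): [18, 14, 44, None, None, 26, 48, 19, 27, None, 49]


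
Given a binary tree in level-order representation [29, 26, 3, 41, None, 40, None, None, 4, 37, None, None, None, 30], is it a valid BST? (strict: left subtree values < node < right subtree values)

Level-order array: [29, 26, 3, 41, None, 40, None, None, 4, 37, None, None, None, 30]
Validate using subtree bounds (lo, hi): at each node, require lo < value < hi,
then recurse left with hi=value and right with lo=value.
Preorder trace (stopping at first violation):
  at node 29 with bounds (-inf, +inf): OK
  at node 26 with bounds (-inf, 29): OK
  at node 41 with bounds (-inf, 26): VIOLATION
Node 41 violates its bound: not (-inf < 41 < 26).
Result: Not a valid BST


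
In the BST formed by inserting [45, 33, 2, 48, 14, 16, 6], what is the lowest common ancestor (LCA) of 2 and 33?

Tree insertion order: [45, 33, 2, 48, 14, 16, 6]
Tree (level-order array): [45, 33, 48, 2, None, None, None, None, 14, 6, 16]
In a BST, the LCA of p=2, q=33 is the first node v on the
root-to-leaf path with p <= v <= q (go left if both < v, right if both > v).
Walk from root:
  at 45: both 2 and 33 < 45, go left
  at 33: 2 <= 33 <= 33, this is the LCA
LCA = 33


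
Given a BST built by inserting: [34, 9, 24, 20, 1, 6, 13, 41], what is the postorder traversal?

Tree insertion order: [34, 9, 24, 20, 1, 6, 13, 41]
Tree (level-order array): [34, 9, 41, 1, 24, None, None, None, 6, 20, None, None, None, 13]
Postorder traversal: [6, 1, 13, 20, 24, 9, 41, 34]


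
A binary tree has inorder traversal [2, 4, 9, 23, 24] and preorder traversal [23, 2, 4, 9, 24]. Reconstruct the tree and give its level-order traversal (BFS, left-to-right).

Inorder:  [2, 4, 9, 23, 24]
Preorder: [23, 2, 4, 9, 24]
Algorithm: preorder visits root first, so consume preorder in order;
for each root, split the current inorder slice at that value into
left-subtree inorder and right-subtree inorder, then recurse.
Recursive splits:
  root=23; inorder splits into left=[2, 4, 9], right=[24]
  root=2; inorder splits into left=[], right=[4, 9]
  root=4; inorder splits into left=[], right=[9]
  root=9; inorder splits into left=[], right=[]
  root=24; inorder splits into left=[], right=[]
Reconstructed level-order: [23, 2, 24, 4, 9]


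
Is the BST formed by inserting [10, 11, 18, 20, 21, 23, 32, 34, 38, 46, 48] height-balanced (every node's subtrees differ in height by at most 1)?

Tree (level-order array): [10, None, 11, None, 18, None, 20, None, 21, None, 23, None, 32, None, 34, None, 38, None, 46, None, 48]
Definition: a tree is height-balanced if, at every node, |h(left) - h(right)| <= 1 (empty subtree has height -1).
Bottom-up per-node check:
  node 48: h_left=-1, h_right=-1, diff=0 [OK], height=0
  node 46: h_left=-1, h_right=0, diff=1 [OK], height=1
  node 38: h_left=-1, h_right=1, diff=2 [FAIL (|-1-1|=2 > 1)], height=2
  node 34: h_left=-1, h_right=2, diff=3 [FAIL (|-1-2|=3 > 1)], height=3
  node 32: h_left=-1, h_right=3, diff=4 [FAIL (|-1-3|=4 > 1)], height=4
  node 23: h_left=-1, h_right=4, diff=5 [FAIL (|-1-4|=5 > 1)], height=5
  node 21: h_left=-1, h_right=5, diff=6 [FAIL (|-1-5|=6 > 1)], height=6
  node 20: h_left=-1, h_right=6, diff=7 [FAIL (|-1-6|=7 > 1)], height=7
  node 18: h_left=-1, h_right=7, diff=8 [FAIL (|-1-7|=8 > 1)], height=8
  node 11: h_left=-1, h_right=8, diff=9 [FAIL (|-1-8|=9 > 1)], height=9
  node 10: h_left=-1, h_right=9, diff=10 [FAIL (|-1-9|=10 > 1)], height=10
Node 38 violates the condition: |-1 - 1| = 2 > 1.
Result: Not balanced


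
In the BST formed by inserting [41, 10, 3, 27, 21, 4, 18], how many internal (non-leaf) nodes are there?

Tree built from: [41, 10, 3, 27, 21, 4, 18]
Tree (level-order array): [41, 10, None, 3, 27, None, 4, 21, None, None, None, 18]
Rule: An internal node has at least one child.
Per-node child counts:
  node 41: 1 child(ren)
  node 10: 2 child(ren)
  node 3: 1 child(ren)
  node 4: 0 child(ren)
  node 27: 1 child(ren)
  node 21: 1 child(ren)
  node 18: 0 child(ren)
Matching nodes: [41, 10, 3, 27, 21]
Count of internal (non-leaf) nodes: 5


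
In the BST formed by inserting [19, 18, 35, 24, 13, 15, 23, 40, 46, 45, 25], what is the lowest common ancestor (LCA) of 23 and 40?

Tree insertion order: [19, 18, 35, 24, 13, 15, 23, 40, 46, 45, 25]
Tree (level-order array): [19, 18, 35, 13, None, 24, 40, None, 15, 23, 25, None, 46, None, None, None, None, None, None, 45]
In a BST, the LCA of p=23, q=40 is the first node v on the
root-to-leaf path with p <= v <= q (go left if both < v, right if both > v).
Walk from root:
  at 19: both 23 and 40 > 19, go right
  at 35: 23 <= 35 <= 40, this is the LCA
LCA = 35


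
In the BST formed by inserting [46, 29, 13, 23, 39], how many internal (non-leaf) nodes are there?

Tree built from: [46, 29, 13, 23, 39]
Tree (level-order array): [46, 29, None, 13, 39, None, 23]
Rule: An internal node has at least one child.
Per-node child counts:
  node 46: 1 child(ren)
  node 29: 2 child(ren)
  node 13: 1 child(ren)
  node 23: 0 child(ren)
  node 39: 0 child(ren)
Matching nodes: [46, 29, 13]
Count of internal (non-leaf) nodes: 3


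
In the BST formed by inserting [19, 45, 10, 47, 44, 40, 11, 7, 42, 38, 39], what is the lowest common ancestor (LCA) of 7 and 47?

Tree insertion order: [19, 45, 10, 47, 44, 40, 11, 7, 42, 38, 39]
Tree (level-order array): [19, 10, 45, 7, 11, 44, 47, None, None, None, None, 40, None, None, None, 38, 42, None, 39]
In a BST, the LCA of p=7, q=47 is the first node v on the
root-to-leaf path with p <= v <= q (go left if both < v, right if both > v).
Walk from root:
  at 19: 7 <= 19 <= 47, this is the LCA
LCA = 19


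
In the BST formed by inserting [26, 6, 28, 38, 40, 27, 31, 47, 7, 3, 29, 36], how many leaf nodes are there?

Tree built from: [26, 6, 28, 38, 40, 27, 31, 47, 7, 3, 29, 36]
Tree (level-order array): [26, 6, 28, 3, 7, 27, 38, None, None, None, None, None, None, 31, 40, 29, 36, None, 47]
Rule: A leaf has 0 children.
Per-node child counts:
  node 26: 2 child(ren)
  node 6: 2 child(ren)
  node 3: 0 child(ren)
  node 7: 0 child(ren)
  node 28: 2 child(ren)
  node 27: 0 child(ren)
  node 38: 2 child(ren)
  node 31: 2 child(ren)
  node 29: 0 child(ren)
  node 36: 0 child(ren)
  node 40: 1 child(ren)
  node 47: 0 child(ren)
Matching nodes: [3, 7, 27, 29, 36, 47]
Count of leaf nodes: 6


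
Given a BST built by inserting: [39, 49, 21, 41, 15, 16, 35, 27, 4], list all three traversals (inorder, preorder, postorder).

Tree insertion order: [39, 49, 21, 41, 15, 16, 35, 27, 4]
Tree (level-order array): [39, 21, 49, 15, 35, 41, None, 4, 16, 27]
Inorder (L, root, R): [4, 15, 16, 21, 27, 35, 39, 41, 49]
Preorder (root, L, R): [39, 21, 15, 4, 16, 35, 27, 49, 41]
Postorder (L, R, root): [4, 16, 15, 27, 35, 21, 41, 49, 39]


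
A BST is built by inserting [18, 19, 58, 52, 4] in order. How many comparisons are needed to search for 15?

Search path for 15: 18 -> 4
Found: False
Comparisons: 2


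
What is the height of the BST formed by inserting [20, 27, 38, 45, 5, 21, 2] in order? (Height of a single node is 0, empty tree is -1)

Insertion order: [20, 27, 38, 45, 5, 21, 2]
Tree (level-order array): [20, 5, 27, 2, None, 21, 38, None, None, None, None, None, 45]
Compute height bottom-up (empty subtree = -1):
  height(2) = 1 + max(-1, -1) = 0
  height(5) = 1 + max(0, -1) = 1
  height(21) = 1 + max(-1, -1) = 0
  height(45) = 1 + max(-1, -1) = 0
  height(38) = 1 + max(-1, 0) = 1
  height(27) = 1 + max(0, 1) = 2
  height(20) = 1 + max(1, 2) = 3
Height = 3


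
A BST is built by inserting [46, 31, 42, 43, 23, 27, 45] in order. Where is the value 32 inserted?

Starting tree (level order): [46, 31, None, 23, 42, None, 27, None, 43, None, None, None, 45]
Insertion path: 46 -> 31 -> 42
Result: insert 32 as left child of 42
Final tree (level order): [46, 31, None, 23, 42, None, 27, 32, 43, None, None, None, None, None, 45]


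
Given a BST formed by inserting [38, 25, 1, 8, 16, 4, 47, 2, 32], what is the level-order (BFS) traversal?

Tree insertion order: [38, 25, 1, 8, 16, 4, 47, 2, 32]
Tree (level-order array): [38, 25, 47, 1, 32, None, None, None, 8, None, None, 4, 16, 2]
BFS from the root, enqueuing left then right child of each popped node:
  queue [38] -> pop 38, enqueue [25, 47], visited so far: [38]
  queue [25, 47] -> pop 25, enqueue [1, 32], visited so far: [38, 25]
  queue [47, 1, 32] -> pop 47, enqueue [none], visited so far: [38, 25, 47]
  queue [1, 32] -> pop 1, enqueue [8], visited so far: [38, 25, 47, 1]
  queue [32, 8] -> pop 32, enqueue [none], visited so far: [38, 25, 47, 1, 32]
  queue [8] -> pop 8, enqueue [4, 16], visited so far: [38, 25, 47, 1, 32, 8]
  queue [4, 16] -> pop 4, enqueue [2], visited so far: [38, 25, 47, 1, 32, 8, 4]
  queue [16, 2] -> pop 16, enqueue [none], visited so far: [38, 25, 47, 1, 32, 8, 4, 16]
  queue [2] -> pop 2, enqueue [none], visited so far: [38, 25, 47, 1, 32, 8, 4, 16, 2]
Result: [38, 25, 47, 1, 32, 8, 4, 16, 2]


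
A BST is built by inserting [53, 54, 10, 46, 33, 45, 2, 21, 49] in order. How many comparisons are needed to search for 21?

Search path for 21: 53 -> 10 -> 46 -> 33 -> 21
Found: True
Comparisons: 5


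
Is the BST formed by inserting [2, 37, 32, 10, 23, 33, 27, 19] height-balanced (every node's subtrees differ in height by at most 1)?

Tree (level-order array): [2, None, 37, 32, None, 10, 33, None, 23, None, None, 19, 27]
Definition: a tree is height-balanced if, at every node, |h(left) - h(right)| <= 1 (empty subtree has height -1).
Bottom-up per-node check:
  node 19: h_left=-1, h_right=-1, diff=0 [OK], height=0
  node 27: h_left=-1, h_right=-1, diff=0 [OK], height=0
  node 23: h_left=0, h_right=0, diff=0 [OK], height=1
  node 10: h_left=-1, h_right=1, diff=2 [FAIL (|-1-1|=2 > 1)], height=2
  node 33: h_left=-1, h_right=-1, diff=0 [OK], height=0
  node 32: h_left=2, h_right=0, diff=2 [FAIL (|2-0|=2 > 1)], height=3
  node 37: h_left=3, h_right=-1, diff=4 [FAIL (|3--1|=4 > 1)], height=4
  node 2: h_left=-1, h_right=4, diff=5 [FAIL (|-1-4|=5 > 1)], height=5
Node 10 violates the condition: |-1 - 1| = 2 > 1.
Result: Not balanced


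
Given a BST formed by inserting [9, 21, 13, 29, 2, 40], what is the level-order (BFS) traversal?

Tree insertion order: [9, 21, 13, 29, 2, 40]
Tree (level-order array): [9, 2, 21, None, None, 13, 29, None, None, None, 40]
BFS from the root, enqueuing left then right child of each popped node:
  queue [9] -> pop 9, enqueue [2, 21], visited so far: [9]
  queue [2, 21] -> pop 2, enqueue [none], visited so far: [9, 2]
  queue [21] -> pop 21, enqueue [13, 29], visited so far: [9, 2, 21]
  queue [13, 29] -> pop 13, enqueue [none], visited so far: [9, 2, 21, 13]
  queue [29] -> pop 29, enqueue [40], visited so far: [9, 2, 21, 13, 29]
  queue [40] -> pop 40, enqueue [none], visited so far: [9, 2, 21, 13, 29, 40]
Result: [9, 2, 21, 13, 29, 40]


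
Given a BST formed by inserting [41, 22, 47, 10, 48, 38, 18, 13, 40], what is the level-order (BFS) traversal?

Tree insertion order: [41, 22, 47, 10, 48, 38, 18, 13, 40]
Tree (level-order array): [41, 22, 47, 10, 38, None, 48, None, 18, None, 40, None, None, 13]
BFS from the root, enqueuing left then right child of each popped node:
  queue [41] -> pop 41, enqueue [22, 47], visited so far: [41]
  queue [22, 47] -> pop 22, enqueue [10, 38], visited so far: [41, 22]
  queue [47, 10, 38] -> pop 47, enqueue [48], visited so far: [41, 22, 47]
  queue [10, 38, 48] -> pop 10, enqueue [18], visited so far: [41, 22, 47, 10]
  queue [38, 48, 18] -> pop 38, enqueue [40], visited so far: [41, 22, 47, 10, 38]
  queue [48, 18, 40] -> pop 48, enqueue [none], visited so far: [41, 22, 47, 10, 38, 48]
  queue [18, 40] -> pop 18, enqueue [13], visited so far: [41, 22, 47, 10, 38, 48, 18]
  queue [40, 13] -> pop 40, enqueue [none], visited so far: [41, 22, 47, 10, 38, 48, 18, 40]
  queue [13] -> pop 13, enqueue [none], visited so far: [41, 22, 47, 10, 38, 48, 18, 40, 13]
Result: [41, 22, 47, 10, 38, 48, 18, 40, 13]


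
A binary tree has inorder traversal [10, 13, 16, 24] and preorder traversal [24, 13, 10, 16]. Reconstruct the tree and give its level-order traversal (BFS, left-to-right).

Inorder:  [10, 13, 16, 24]
Preorder: [24, 13, 10, 16]
Algorithm: preorder visits root first, so consume preorder in order;
for each root, split the current inorder slice at that value into
left-subtree inorder and right-subtree inorder, then recurse.
Recursive splits:
  root=24; inorder splits into left=[10, 13, 16], right=[]
  root=13; inorder splits into left=[10], right=[16]
  root=10; inorder splits into left=[], right=[]
  root=16; inorder splits into left=[], right=[]
Reconstructed level-order: [24, 13, 10, 16]


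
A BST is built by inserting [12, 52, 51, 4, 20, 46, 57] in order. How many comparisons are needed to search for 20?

Search path for 20: 12 -> 52 -> 51 -> 20
Found: True
Comparisons: 4


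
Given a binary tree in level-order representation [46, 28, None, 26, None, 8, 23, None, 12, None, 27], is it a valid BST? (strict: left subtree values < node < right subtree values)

Level-order array: [46, 28, None, 26, None, 8, 23, None, 12, None, 27]
Validate using subtree bounds (lo, hi): at each node, require lo < value < hi,
then recurse left with hi=value and right with lo=value.
Preorder trace (stopping at first violation):
  at node 46 with bounds (-inf, +inf): OK
  at node 28 with bounds (-inf, 46): OK
  at node 26 with bounds (-inf, 28): OK
  at node 8 with bounds (-inf, 26): OK
  at node 12 with bounds (8, 26): OK
  at node 23 with bounds (26, 28): VIOLATION
Node 23 violates its bound: not (26 < 23 < 28).
Result: Not a valid BST


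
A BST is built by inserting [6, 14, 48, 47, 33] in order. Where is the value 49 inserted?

Starting tree (level order): [6, None, 14, None, 48, 47, None, 33]
Insertion path: 6 -> 14 -> 48
Result: insert 49 as right child of 48
Final tree (level order): [6, None, 14, None, 48, 47, 49, 33]


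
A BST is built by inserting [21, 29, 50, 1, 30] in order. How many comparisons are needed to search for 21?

Search path for 21: 21
Found: True
Comparisons: 1


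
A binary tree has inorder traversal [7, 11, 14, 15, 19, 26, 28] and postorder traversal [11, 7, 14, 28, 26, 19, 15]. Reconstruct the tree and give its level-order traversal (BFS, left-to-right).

Inorder:   [7, 11, 14, 15, 19, 26, 28]
Postorder: [11, 7, 14, 28, 26, 19, 15]
Algorithm: postorder visits root last, so walk postorder right-to-left;
each value is the root of the current inorder slice — split it at that
value, recurse on the right subtree first, then the left.
Recursive splits:
  root=15; inorder splits into left=[7, 11, 14], right=[19, 26, 28]
  root=19; inorder splits into left=[], right=[26, 28]
  root=26; inorder splits into left=[], right=[28]
  root=28; inorder splits into left=[], right=[]
  root=14; inorder splits into left=[7, 11], right=[]
  root=7; inorder splits into left=[], right=[11]
  root=11; inorder splits into left=[], right=[]
Reconstructed level-order: [15, 14, 19, 7, 26, 11, 28]
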